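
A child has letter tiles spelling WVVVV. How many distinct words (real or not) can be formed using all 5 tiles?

5

The 5 letters of WVVVV have repeats: V appearing 4 times.
Dividing 5! = 120 by 4! = 24 for the repeated letters gives 5.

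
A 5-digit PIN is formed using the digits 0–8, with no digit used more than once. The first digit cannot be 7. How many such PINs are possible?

The first digit has 9−1 = 8 choices (anything except 7).
The remaining 4 digits are filled from the other 8 symbols without repetition: 8 × 7 × 6 × 5 = 1680.
Total: 8 × 1680 = 13440.

13440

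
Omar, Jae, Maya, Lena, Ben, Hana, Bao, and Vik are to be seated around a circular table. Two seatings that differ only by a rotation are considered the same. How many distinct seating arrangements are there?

Around a circle, 8 distinct people have 8!/8 = (7)! = 5040 rotationally distinct seatings.

5040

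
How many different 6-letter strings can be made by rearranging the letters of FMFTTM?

FMFTTM has 6 letters with F appearing twice, M appearing twice, and T appearing twice.
The number of distinct arrangements is 6!/(2!·2!·2!) = 720/8 = 90.

90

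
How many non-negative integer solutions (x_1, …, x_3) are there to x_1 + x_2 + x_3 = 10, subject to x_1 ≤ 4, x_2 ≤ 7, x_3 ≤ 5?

Ignoring the caps, the number of non-negative solutions to x_1+…+x_3 = 10 is C(12,2) = 66.
Subtract solutions that violate a single cap (substitute x_i' = x_i − (cap_i+1)): x_1 ≥ 5 gives C(7,2) = 21; x_2 ≥ 8 gives C(4,2) = 6; x_3 ≥ 6 gives C(6,2) = 15. Together 42.
No two caps can be exceeded simultaneously, so the pair terms are all 0.
By inclusion–exclusion the count is 66 − 42 + 0 = 24.

24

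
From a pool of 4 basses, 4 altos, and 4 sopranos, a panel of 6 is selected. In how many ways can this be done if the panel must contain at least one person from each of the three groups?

840

Unrestricted: C(12,6) = 924 ways to pick any 6 of the 12.
Subtract selections that omit an entire group: no basses → C(8,6) = 28; no altos → C(8,6) = 28; no sopranos → C(8,6) = 28.
Add back selections omitting two groups (i.e. drawn from a single group): C(4,6) + C(4,6) + C(4,6) = 0.
By inclusion–exclusion: 924 − 84 + 0 = 840.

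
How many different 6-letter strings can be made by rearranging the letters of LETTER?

LETTER has 6 letters with E appearing twice and T appearing twice.
The number of distinct arrangements is 6!/(2!·2!) = 720/4 = 180.

180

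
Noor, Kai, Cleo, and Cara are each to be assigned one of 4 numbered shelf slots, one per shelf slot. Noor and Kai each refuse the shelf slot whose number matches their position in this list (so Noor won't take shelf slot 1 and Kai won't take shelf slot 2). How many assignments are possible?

14

Let Aᵢ (for i ∈ {1, 2}) be the placements that put person i in their forbidden shelf slot. Any j of these fix j positions, leaving (4−j)! ways to fill the rest, and there are C(2,j) ways to pick which j.
By inclusion–exclusion, the number of valid placements is Σ_{j=0}^{2} (−1)^j C(2,j)·(4−j)!.
Computing: 24 − 12 + 2 = 14.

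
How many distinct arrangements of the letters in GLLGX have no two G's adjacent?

18

Total arrangements of GLLGX: 5!/(2!·2!) = 30.
If the two G's are adjacent, glue them into one block, leaving 4 items to arrange: (4)!/(2!) = 12 ways.
Subtracting, 30 − 12 = 18 arrangements keep the G's apart.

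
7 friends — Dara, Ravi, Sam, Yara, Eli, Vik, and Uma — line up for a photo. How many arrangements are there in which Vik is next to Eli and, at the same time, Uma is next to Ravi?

480

Treat {Vik,Eli} as one block (2 orders) and {Uma,Ravi} as another (2 orders).
That leaves 5 units to arrange: 2 × 2 × 5! = 4 × 120 = 480.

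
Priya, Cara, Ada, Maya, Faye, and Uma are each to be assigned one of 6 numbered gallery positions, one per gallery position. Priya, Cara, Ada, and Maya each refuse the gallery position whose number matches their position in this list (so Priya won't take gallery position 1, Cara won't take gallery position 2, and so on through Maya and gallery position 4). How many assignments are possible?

362

Let Aᵢ (for 1 ≤ i ≤ 4) be the placements that put person i in their forbidden gallery position. Any j of these fix j positions, leaving (6−j)! ways to fill the rest, and there are C(4,j) ways to pick which j.
By inclusion–exclusion, the number of valid placements is Σ_{j=0}^{4} (−1)^j C(4,j)·(6−j)!.
Computing: 720 − 480 + 144 − 24 + 2 = 362.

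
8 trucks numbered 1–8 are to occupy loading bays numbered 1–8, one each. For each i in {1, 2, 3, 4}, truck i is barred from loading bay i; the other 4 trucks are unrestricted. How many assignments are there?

24024

Let Aᵢ (for 1 ≤ i ≤ 4) be the placements that put truck i in its forbidden loading bay. Any j of these fix j positions, leaving (8−j)! ways to fill the rest, and there are C(4,j) ways to pick which j.
By inclusion–exclusion, the number of valid placements is Σ_{j=0}^{4} (−1)^j C(4,j)·(8−j)!.
Computing: 40320 − 20160 + 4320 − 480 + 24 = 24024.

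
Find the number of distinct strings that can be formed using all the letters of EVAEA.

30

EVAEA has 5 letters with A appearing twice and E appearing twice.
So there are 5! / (2!·2!) = 30 distinguishable arrangements.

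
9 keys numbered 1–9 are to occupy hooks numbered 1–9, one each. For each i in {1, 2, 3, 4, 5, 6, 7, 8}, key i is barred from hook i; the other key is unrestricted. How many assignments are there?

148329

Let Aᵢ (for 1 ≤ i ≤ 8) be the placements that put key i in its forbidden hook. Any j of these fix j positions, leaving (9−j)! ways to fill the rest, and there are C(8,j) ways to pick which j.
By inclusion–exclusion, the number of valid placements is Σ_{j=0}^{8} (−1)^j C(8,j)·(9−j)!.
Computing: 362880 − 322560 + 141120 − 40320 + 8400 − 1344 + 168 − 16 + 1 = 148329.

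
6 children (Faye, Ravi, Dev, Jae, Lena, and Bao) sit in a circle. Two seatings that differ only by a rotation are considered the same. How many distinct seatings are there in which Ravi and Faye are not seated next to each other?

72

Without the restriction there are (5)! = 120 seatings.
Those with Ravi next to Faye: fuse the pair into one unit and seat 5 units around a circle — 2·(4)! = 48.
Subtracting, 120 − 48 = 72.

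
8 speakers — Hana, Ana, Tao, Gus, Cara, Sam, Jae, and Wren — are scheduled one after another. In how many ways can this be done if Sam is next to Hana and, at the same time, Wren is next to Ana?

2880

Treat {Sam,Hana} as one block (2 orders) and {Wren,Ana} as another (2 orders).
That leaves 6 units to arrange: 2 × 2 × 6! = 4 × 720 = 2880.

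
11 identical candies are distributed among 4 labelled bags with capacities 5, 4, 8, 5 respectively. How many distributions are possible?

160

By stars and bars, unrestricted non-negative solutions to x_1+…+x_4 = 11 number C(11+3,3) = 364.
Subtract solutions that violate a single cap (substitute x_i' = x_i − (cap_i+1)): x_1 ≥ 6 gives C(8,3) = 56; x_2 ≥ 5 gives C(9,3) = 84; x_3 ≥ 9 gives C(5,3) = 10; x_4 ≥ 6 gives C(8,3) = 56. Together 206.
Add back pairs where two caps are both exceeded: 1 + 0 + 0 + 0 + 1 + 0 = 2.
By inclusion–exclusion the count is 364 − 206 + 2 = 160.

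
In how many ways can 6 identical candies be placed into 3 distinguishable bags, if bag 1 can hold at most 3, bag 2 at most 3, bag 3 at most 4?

13

Without the upper bounds there are C(8,2) = 28 ways to split 6 among 3 bags.
Subtract solutions that violate a single cap (substitute x_i' = x_i − (cap_i+1)): x_1 ≥ 4 gives C(4,2) = 6; x_2 ≥ 4 gives C(4,2) = 6; x_3 ≥ 5 gives C(3,2) = 3. Together 15.
No two caps can be exceeded simultaneously, so the pair terms are all 0.
By inclusion–exclusion the count is 28 − 15 + 0 = 13.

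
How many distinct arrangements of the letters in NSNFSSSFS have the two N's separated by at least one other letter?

There are 9!/(5!·2!·2!) = 756 arrangements of NSNFSSSFS in total.
If the two N's are adjacent, glue them into one block, leaving 8 items to arrange: (8)!/(5!·2!) = 168 ways.
Subtracting, 756 − 168 = 588 arrangements keep the N's apart.

588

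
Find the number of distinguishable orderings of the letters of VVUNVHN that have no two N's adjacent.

300

Total arrangements of VVUNVHN: 7!/(3!·2!) = 420.
If the two N's are adjacent, glue them into one block, leaving 6 items to arrange: (6)!/(3!) = 120 ways.
Hence 420 − 120 = 300.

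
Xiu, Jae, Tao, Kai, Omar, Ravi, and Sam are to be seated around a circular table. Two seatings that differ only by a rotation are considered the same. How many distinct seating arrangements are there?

720

Seat Xiu anywhere (absorbing the rotational symmetry), then permute the other 6: (6)! = 720.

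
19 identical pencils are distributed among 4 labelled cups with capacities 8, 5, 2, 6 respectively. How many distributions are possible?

10

Ignoring the caps, the number of non-negative solutions to x_1+…+x_4 = 19 is C(22,3) = 1540.
Subtract solutions that violate a single cap (substitute x_i' = x_i − (cap_i+1)): x_1 ≥ 9 gives C(13,3) = 286; x_2 ≥ 6 gives C(16,3) = 560; x_3 ≥ 3 gives C(19,3) = 969; x_4 ≥ 7 gives C(15,3) = 455. Together 2270.
Add back pairs where two caps are both exceeded: 35 + 120 + 20 + 286 + 84 + 220 = 765.
Subtract triples: 4 + 0 + 1 + 20 = 25.
By inclusion–exclusion the count is 1540 − 2270 + 765 − 25 = 10.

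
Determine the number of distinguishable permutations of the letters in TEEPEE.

TEEPEE has 6 letters with E appearing 4 times.
Dividing 6! = 720 by 4! = 24 for the repeated letters gives 30.

30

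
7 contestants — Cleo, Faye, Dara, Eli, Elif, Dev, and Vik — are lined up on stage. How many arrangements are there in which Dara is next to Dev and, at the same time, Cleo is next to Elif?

480

Treat {Dara,Dev} as one block (2 orders) and {Cleo,Elif} as another (2 orders).
That leaves 5 units to arrange: 2 × 2 × 5! = 4 × 120 = 480.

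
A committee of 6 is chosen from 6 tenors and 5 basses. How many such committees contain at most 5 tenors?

Split by how many tenors are chosen (0 through 5).
Sum: C(6,0)·C(5,6) + C(6,1)·C(5,5) + C(6,2)·C(5,4) + C(6,3)·C(5,3) + C(6,4)·C(5,2) + C(6,5)·C(5,1) = 0 + 6 + 75 + 200 + 150 + 30 = 461.

461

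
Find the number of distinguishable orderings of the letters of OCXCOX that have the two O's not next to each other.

There are 6!/(2!·2!·2!) = 90 arrangements of OCXCOX in total.
Arrangements with the O's together: treat OO as one letter, giving (5)!/(2!·2!) = 30.
Subtracting, 90 − 30 = 60 arrangements keep the O's apart.

60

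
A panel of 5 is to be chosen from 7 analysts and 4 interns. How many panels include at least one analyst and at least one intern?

Unrestricted: C(11,5) = 462 ways to pick any 5 of the 11.
Selections missing a whole group: no analysts → C(4,5) = 0; no interns → C(7,5) = 21.
Both groups omitted at once is impossible, so 462 − 21 = 441.

441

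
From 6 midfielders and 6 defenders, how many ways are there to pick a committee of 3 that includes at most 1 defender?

110

Split by how many defenders are chosen (0 through 1).
Sum: C(6,0)·C(6,3) + C(6,1)·C(6,2) = 20 + 90 = 110.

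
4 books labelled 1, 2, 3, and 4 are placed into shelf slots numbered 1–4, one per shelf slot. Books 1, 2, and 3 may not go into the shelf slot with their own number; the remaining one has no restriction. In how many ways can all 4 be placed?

Let Aᵢ (for i ∈ {1, 2, 3}) be the placements that put book i in its forbidden shelf slot. Any j of these fix j positions, leaving (4−j)! ways to fill the rest, and there are C(3,j) ways to pick which j.
By inclusion–exclusion, the number of valid placements is Σ_{j=0}^{3} (−1)^j C(3,j)·(4−j)!.
Computing: 24 − 18 + 6 − 1 = 11.

11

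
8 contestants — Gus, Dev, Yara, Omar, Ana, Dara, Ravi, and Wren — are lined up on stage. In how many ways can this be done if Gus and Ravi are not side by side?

30240

Of the 8! = 40320 arrangements, those with Gus and Ravi adjacent number 2 × 7! = 10080 (treat the pair as a block with 2 internal orders).
So 40320 − 10080 = 30240 arrangements keep them apart.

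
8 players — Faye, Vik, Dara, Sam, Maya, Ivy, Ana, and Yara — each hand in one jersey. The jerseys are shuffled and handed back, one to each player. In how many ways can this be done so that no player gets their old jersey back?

This is the derangement count D_8: permutations of 8 items with no fixed point.
By inclusion–exclusion this is Σ_{j=0}^{8} (−1)^j C(8,j)·(8−j)!.
Computing: 40320 − 40320 + 20160 − 6720 + 1680 − 336 + 56 − 8 + 1 = 14833.

14833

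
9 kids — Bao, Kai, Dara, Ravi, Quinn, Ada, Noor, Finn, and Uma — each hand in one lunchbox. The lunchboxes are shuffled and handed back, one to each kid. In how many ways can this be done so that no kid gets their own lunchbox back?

133496

Count assignments avoiding every fixed point. For any j of the 9 kids fixed to their own lunchbox, the other 9−j can be arranged in (9−j)! ways.
By inclusion–exclusion this is Σ_{j=0}^{9} (−1)^j C(9,j)·(9−j)!.
Computing: 362880 − 362880 + 181440 − 60480 + 15120 − 3024 + 504 − 72 + 9 − 1 = 133496.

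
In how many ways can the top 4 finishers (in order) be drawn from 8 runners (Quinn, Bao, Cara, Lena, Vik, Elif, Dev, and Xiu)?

There are 8 choices for 1st place, 7 for 2nd, and so on down to 5 for position 4.
That gives 8 × 7 × 6 × 5 = 1680.

1680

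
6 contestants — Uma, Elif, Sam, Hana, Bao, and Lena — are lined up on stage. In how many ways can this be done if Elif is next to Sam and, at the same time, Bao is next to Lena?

Treat {Elif,Sam} as one block (2 orders) and {Bao,Lena} as another (2 orders).
That leaves 4 units to arrange: 2 × 2 × 4! = 4 × 24 = 96.

96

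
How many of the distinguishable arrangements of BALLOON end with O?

Fix O in the last position and arrange the remaining 6 letters.
Those 6 letters have L appearing twice, giving (6)!/(2!) = 360.

360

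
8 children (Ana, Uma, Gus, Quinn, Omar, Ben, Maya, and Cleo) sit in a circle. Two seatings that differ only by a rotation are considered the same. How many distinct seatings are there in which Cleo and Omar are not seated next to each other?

3600

Without the restriction there are (7)! = 5040 seatings.
Seatings with Cleo beside Omar: treat them as a block with 2 internal orders, giving 2 × (6)! = 1440.
Subtracting, 5040 − 1440 = 3600.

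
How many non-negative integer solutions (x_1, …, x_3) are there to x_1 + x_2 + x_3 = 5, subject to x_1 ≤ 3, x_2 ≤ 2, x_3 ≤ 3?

9

Ignoring the caps, the number of non-negative solutions to x_1+…+x_3 = 5 is C(7,2) = 21.
Subtract solutions that violate a single cap (substitute x_i' = x_i − (cap_i+1)): x_1 ≥ 4 gives C(3,2) = 3; x_2 ≥ 3 gives C(4,2) = 6; x_3 ≥ 4 gives C(3,2) = 3. Together 12.
No two caps can be exceeded simultaneously, so the pair terms are all 0.
By inclusion–exclusion the count is 21 − 12 + 0 = 9.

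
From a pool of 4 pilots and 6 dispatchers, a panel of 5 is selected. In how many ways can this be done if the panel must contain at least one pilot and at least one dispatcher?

246

Unrestricted: C(10,5) = 252 ways to pick any 5 of the 10.
Selections missing a whole group: no pilots → C(6,5) = 6; no dispatchers → C(4,5) = 0.
Both groups omitted at once is impossible, so 252 − 6 = 246.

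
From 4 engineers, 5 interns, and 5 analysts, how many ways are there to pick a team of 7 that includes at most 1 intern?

456

Split by how many interns are chosen (0 through 1).
Sum: C(5,0)·C(9,7) + C(5,1)·C(9,6) = 36 + 420 = 456.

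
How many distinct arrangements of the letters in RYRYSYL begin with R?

120

Fix R in the first position and arrange the remaining 6 letters.
Those 6 letters have Y appearing 3 times, giving (6)!/(3!) = 120.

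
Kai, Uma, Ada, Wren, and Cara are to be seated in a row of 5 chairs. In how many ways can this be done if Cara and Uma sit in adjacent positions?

Place the 3 others and the Cara-Uma pair as 4 objects in a line; the pair has 2 internal arrangements.
So the count is 2·(4)! = 48.

48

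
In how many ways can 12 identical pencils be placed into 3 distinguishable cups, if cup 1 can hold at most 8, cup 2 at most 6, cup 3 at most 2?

Without the upper bounds there are C(14,2) = 91 ways to split 12 among 3 cups.
Subtract solutions that violate a single cap (substitute x_i' = x_i − (cap_i+1)): x_1 ≥ 9 gives C(5,2) = 10; x_2 ≥ 7 gives C(7,2) = 21; x_3 ≥ 3 gives C(11,2) = 55. Together 86.
Add back pairs where two caps are both exceeded: 0 + 1 + 6 = 7.
By inclusion–exclusion the count is 91 − 86 + 7 = 12.

12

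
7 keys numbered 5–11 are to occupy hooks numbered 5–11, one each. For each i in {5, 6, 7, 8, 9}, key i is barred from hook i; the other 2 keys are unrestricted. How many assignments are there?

Let Aᵢ (for 5 ≤ i ≤ 9) be the placements that put key i in its forbidden hook. Any j of these fix j positions, leaving (7−j)! ways to fill the rest, and there are C(5,j) ways to pick which j.
By inclusion–exclusion, the number of valid placements is Σ_{j=0}^{5} (−1)^j C(5,j)·(7−j)!.
Computing: 5040 − 3600 + 1200 − 240 + 30 − 2 = 2428.

2428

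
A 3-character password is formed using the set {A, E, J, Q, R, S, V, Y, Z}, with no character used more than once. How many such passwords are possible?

504

This is a permutation of 3 out of 9: P(9,3) = 9!/6!.
That product is 9 × 8 × 7 = 504.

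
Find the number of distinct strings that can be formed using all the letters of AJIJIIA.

210

AJIJIIA has 7 letters with A appearing twice, I appearing 3 times, and J appearing twice.
Dividing 7! = 5040 by 3!·2!·2! = 24 for the repeated letters gives 210.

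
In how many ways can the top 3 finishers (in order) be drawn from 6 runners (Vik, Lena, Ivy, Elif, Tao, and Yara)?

There are 6 choices for 1st place, 5 for 2nd, and 4 for 3rd.
That gives 6 × 5 × 4 = 120.

120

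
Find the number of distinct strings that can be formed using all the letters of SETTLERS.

5040

The 8 letters of SETTLERS have repeats: E appearing twice, S appearing twice, and T appearing twice.
The number of distinct arrangements is 8!/(2!·2!·2!) = 40320/8 = 5040.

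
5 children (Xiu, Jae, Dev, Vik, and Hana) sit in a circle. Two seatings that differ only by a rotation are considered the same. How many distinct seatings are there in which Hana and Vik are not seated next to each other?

Without the restriction there are (4)! = 24 seatings.
Seatings with Hana beside Vik: treat them as a block with 2 internal orders, giving 2 × (3)! = 12.
Subtracting, 24 − 12 = 12.

12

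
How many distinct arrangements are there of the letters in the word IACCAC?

IACCAC has 6 letters with A appearing twice and C appearing 3 times.
Dividing 6! = 720 by 3!·2! = 12 for the repeated letters gives 60.

60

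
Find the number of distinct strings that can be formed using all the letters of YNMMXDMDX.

15120

YNMMXDMDX has 9 letters with D appearing twice, M appearing 3 times, and X appearing twice.
Dividing 9! = 362880 by 3!·2!·2! = 24 for the repeated letters gives 15120.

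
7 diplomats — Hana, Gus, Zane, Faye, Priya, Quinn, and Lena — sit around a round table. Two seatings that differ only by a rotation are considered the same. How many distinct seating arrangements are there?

720

Fix one person's seat to break rotational symmetry; the remaining 6 people can be arranged in (6)! = 720 ways.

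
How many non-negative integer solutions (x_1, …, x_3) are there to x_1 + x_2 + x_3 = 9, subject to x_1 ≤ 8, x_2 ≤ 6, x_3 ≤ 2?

By stars and bars, unrestricted non-negative solutions to x_1+…+x_3 = 9 number C(9+2,2) = 55.
Subtract solutions that violate a single cap (substitute x_i' = x_i − (cap_i+1)): x_1 ≥ 9 gives C(2,2) = 1; x_2 ≥ 7 gives C(4,2) = 6; x_3 ≥ 3 gives C(8,2) = 28. Together 35.
No two caps can be exceeded simultaneously, so the pair terms are all 0.
By inclusion–exclusion the count is 55 − 35 + 0 = 20.

20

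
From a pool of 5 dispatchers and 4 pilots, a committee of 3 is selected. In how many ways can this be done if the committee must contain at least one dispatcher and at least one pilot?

70

Unrestricted: C(9,3) = 84 ways to pick any 3 of the 9.
Selections missing a whole group: no dispatchers → C(4,3) = 4; no pilots → C(5,3) = 10.
Both groups omitted at once is impossible, so 84 − 14 = 70.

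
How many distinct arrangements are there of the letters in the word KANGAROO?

10080

KANGAROO has 8 letters with A appearing twice and O appearing twice.
Dividing 8! = 40320 by 2!·2! = 4 for the repeated letters gives 10080.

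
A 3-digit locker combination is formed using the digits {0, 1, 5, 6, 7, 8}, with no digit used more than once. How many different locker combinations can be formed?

120

With no repetition, fill the 3 digits in order: 6 choices, then 5, down to 4.
6 × 5 × 4 = 120.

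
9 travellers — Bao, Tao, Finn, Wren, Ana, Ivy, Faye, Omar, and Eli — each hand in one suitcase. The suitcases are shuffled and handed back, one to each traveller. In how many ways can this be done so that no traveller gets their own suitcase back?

Count assignments avoiding every fixed point. For any j of the 9 travellers fixed to their own suitcase, the other 9−j can be arranged in (9−j)! ways.
By inclusion–exclusion this is Σ_{j=0}^{9} (−1)^j C(9,j)·(9−j)!.
Computing: 362880 − 362880 + 181440 − 60480 + 15120 − 3024 + 504 − 72 + 9 − 1 = 133496.

133496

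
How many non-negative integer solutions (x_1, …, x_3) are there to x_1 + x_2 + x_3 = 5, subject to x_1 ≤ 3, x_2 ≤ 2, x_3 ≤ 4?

11

By stars and bars, unrestricted non-negative solutions to x_1+…+x_3 = 5 number C(5+2,2) = 21.
Subtract solutions that violate a single cap (substitute x_i' = x_i − (cap_i+1)): x_1 ≥ 4 gives C(3,2) = 3; x_2 ≥ 3 gives C(4,2) = 6; x_3 ≥ 5 gives C(2,2) = 1. Together 10.
No two caps can be exceeded simultaneously, so the pair terms are all 0.
By inclusion–exclusion the count is 21 − 10 + 0 = 11.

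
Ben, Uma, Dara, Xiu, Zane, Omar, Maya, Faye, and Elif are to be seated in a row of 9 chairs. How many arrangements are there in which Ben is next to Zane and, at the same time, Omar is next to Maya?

20160

Treat {Ben,Zane} as one block (2 orders) and {Omar,Maya} as another (2 orders).
That leaves 7 units to arrange: 2 × 2 × 7! = 4 × 5040 = 20160.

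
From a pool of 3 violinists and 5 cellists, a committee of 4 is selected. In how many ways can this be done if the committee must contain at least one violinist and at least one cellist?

65

Unrestricted: C(8,4) = 70 ways to pick any 4 of the 8.
Subtract selections that omit an entire group: no violinists → C(5,4) = 5; no cellists → C(3,4) = 0.
Both groups omitted at once is impossible, so 70 − 5 = 65.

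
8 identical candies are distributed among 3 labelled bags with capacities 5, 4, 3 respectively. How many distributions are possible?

14

Without the upper bounds there are C(10,2) = 45 ways to split 8 among 3 bags.
Subtract solutions that violate a single cap (substitute x_i' = x_i − (cap_i+1)): x_1 ≥ 6 gives C(4,2) = 6; x_2 ≥ 5 gives C(5,2) = 10; x_3 ≥ 4 gives C(6,2) = 15. Together 31.
No two caps can be exceeded simultaneously, so the pair terms are all 0.
By inclusion–exclusion the count is 45 − 31 + 0 = 14.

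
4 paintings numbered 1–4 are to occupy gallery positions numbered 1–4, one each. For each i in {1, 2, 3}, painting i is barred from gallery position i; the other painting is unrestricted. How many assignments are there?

11

Let Aᵢ (for i ∈ {1, 2, 3}) be the placements that put painting i in its forbidden gallery position. Any j of these fix j positions, leaving (4−j)! ways to fill the rest, and there are C(3,j) ways to pick which j.
By inclusion–exclusion, the number of valid placements is Σ_{j=0}^{3} (−1)^j C(3,j)·(4−j)!.
Computing: 24 − 18 + 6 − 1 = 11.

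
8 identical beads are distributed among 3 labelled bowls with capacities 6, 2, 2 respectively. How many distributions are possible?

6

Ignoring the caps, the number of non-negative solutions to x_1+…+x_3 = 8 is C(10,2) = 45.
Subtract solutions that violate a single cap (substitute x_i' = x_i − (cap_i+1)): x_1 ≥ 7 gives C(3,2) = 3; x_2 ≥ 3 gives C(7,2) = 21; x_3 ≥ 3 gives C(7,2) = 21. Together 45.
Add back pairs where two caps are both exceeded: 0 + 0 + 6 = 6.
By inclusion–exclusion the count is 45 − 45 + 6 = 6.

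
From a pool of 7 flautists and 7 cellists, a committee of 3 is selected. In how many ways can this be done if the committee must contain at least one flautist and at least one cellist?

With no constraint there are C(14,3) = 364 possible selections.
Selections missing a whole group: no flautists → C(7,3) = 35; no cellists → C(7,3) = 35.
Both groups omitted at once is impossible, so 364 − 70 = 294.

294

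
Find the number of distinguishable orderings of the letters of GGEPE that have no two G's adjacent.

18

There are 5!/(2!·2!) = 30 arrangements of GGEPE in total.
If the two G's are adjacent, glue them into one block, leaving 4 items to arrange: (4)!/(2!) = 12 ways.
Hence 30 − 12 = 18.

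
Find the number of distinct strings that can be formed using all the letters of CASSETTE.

5040

Letter multiplicities in CASSETTE: A×1, C×1, E×2, S×2, T×2.
So there are 8! / (2!·2!·2!) = 5040 distinguishable arrangements.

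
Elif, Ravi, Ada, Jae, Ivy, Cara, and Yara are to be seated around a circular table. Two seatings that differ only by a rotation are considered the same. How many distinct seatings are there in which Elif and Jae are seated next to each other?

240

Glue Elif and Jae into a block (2 internal orders). Seating 6 units around a circle gives (5)! arrangements.
So 2 × (5)! = 2 × 120 = 240.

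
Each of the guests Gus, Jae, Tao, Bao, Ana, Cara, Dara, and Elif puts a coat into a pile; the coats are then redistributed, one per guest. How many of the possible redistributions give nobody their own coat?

Let Aᵢ be the assignments in which guest i gets their own coat. We want the size of the complement of A₁∪…∪A_8.
By inclusion–exclusion this is Σ_{j=0}^{8} (−1)^j C(8,j)·(8−j)!.
Computing: 40320 − 40320 + 20160 − 6720 + 1680 − 336 + 56 − 8 + 1 = 14833.

14833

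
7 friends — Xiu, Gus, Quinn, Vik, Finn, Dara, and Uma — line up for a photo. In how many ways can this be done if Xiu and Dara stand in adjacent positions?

1440

Treat {Xiu, Dara} as a single unit. There are 6 units to order, and the pair itself can be ordered 2 ways.
That gives 2 × 6! = 2 × 720 = 1440.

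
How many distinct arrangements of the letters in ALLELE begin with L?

With the first slot taken by L, it remains to arrange the other 5 letters (ALELE).
Those 5 letters have E appearing twice and L appearing twice, giving (5)!/(2!·2!) = 30.

30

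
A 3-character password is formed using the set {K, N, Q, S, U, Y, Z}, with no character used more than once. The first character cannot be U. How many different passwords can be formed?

The first character has 7−1 = 6 choices (anything except U).
The remaining 2 characters are filled from the other 6 symbols without repetition: 6 × 5 = 30.
Total: 6 × 30 = 180.

180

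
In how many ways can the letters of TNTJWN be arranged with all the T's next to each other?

Treat the 2 copies of T as a single block. The multiset to arrange is then {TT, J, N, N, W}, 5 items in all.
That gives (5)!/(2!) = 60 arrangements.

60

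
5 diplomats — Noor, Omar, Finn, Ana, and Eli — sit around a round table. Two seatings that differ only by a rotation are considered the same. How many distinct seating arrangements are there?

24

Seat Noor anywhere (absorbing the rotational symmetry), then permute the other 4: (4)! = 24.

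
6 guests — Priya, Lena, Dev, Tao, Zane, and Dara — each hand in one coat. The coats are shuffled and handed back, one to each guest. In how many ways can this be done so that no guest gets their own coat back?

Let Aᵢ be the assignments in which guest i gets their own coat. We want the size of the complement of A₁∪…∪A_6.
By inclusion–exclusion this is Σ_{j=0}^{6} (−1)^j C(6,j)·(6−j)!.
Computing: 720 − 720 + 360 − 120 + 30 − 6 + 1 = 265.

265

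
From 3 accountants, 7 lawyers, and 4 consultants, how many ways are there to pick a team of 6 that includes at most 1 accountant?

Split by how many accountants are chosen (0 through 1).
Sum: C(3,0)·C(11,6) + C(3,1)·C(11,5) = 462 + 1386 = 1848.

1848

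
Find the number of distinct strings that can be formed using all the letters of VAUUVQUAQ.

7560

VAUUVQUAQ has 9 letters with A appearing twice, Q appearing twice, U appearing 3 times, and V appearing twice.
The number of distinct arrangements is 9!/(3!·2!·2!·2!) = 362880/48 = 7560.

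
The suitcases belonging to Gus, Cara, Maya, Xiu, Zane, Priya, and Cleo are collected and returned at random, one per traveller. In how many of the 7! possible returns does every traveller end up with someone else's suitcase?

1854

Let Aᵢ be the assignments in which traveller i gets their own suitcase. We want the size of the complement of A₁∪…∪A_7.
By inclusion–exclusion this is Σ_{j=0}^{7} (−1)^j C(7,j)·(7−j)!.
Computing: 5040 − 5040 + 2520 − 840 + 210 − 42 + 7 − 1 = 1854.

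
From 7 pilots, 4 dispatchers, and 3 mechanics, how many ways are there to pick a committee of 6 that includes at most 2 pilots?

889

Split by how many pilots are chosen (0 through 2).
Sum: C(7,0)·C(7,6) + C(7,1)·C(7,5) + C(7,2)·C(7,4) = 7 + 147 + 735 = 889.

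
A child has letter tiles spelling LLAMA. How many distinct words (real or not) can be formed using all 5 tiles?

30

The 5 letters of LLAMA have repeats: A appearing twice and L appearing twice.
The number of distinct arrangements is 5!/(2!·2!) = 120/4 = 30.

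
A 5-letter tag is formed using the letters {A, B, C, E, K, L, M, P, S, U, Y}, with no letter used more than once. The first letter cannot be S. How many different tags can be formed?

50400

The first letter has 11−1 = 10 choices (anything except S).
The remaining 4 letters are filled from the other 10 symbols without repetition: 10 × 9 × 8 × 7 = 5040.
Total: 10 × 5040 = 50400.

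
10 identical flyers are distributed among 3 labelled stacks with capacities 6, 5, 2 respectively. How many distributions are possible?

9

By stars and bars, unrestricted non-negative solutions to x_1+…+x_3 = 10 number C(10+2,2) = 66.
Subtract solutions that violate a single cap (substitute x_i' = x_i − (cap_i+1)): x_1 ≥ 7 gives C(5,2) = 10; x_2 ≥ 6 gives C(6,2) = 15; x_3 ≥ 3 gives C(9,2) = 36. Together 61.
Add back pairs where two caps are both exceeded: 0 + 1 + 3 = 4.
By inclusion–exclusion the count is 66 − 61 + 4 = 9.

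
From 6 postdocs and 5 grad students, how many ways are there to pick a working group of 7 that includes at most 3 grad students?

Split by how many grad students are chosen (0 through 3).
Sum: C(5,0)·C(6,7) + C(5,1)·C(6,6) + C(5,2)·C(6,5) + C(5,3)·C(6,4) = 0 + 5 + 60 + 150 = 215.

215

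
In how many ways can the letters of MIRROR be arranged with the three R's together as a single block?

Treat the 3 copies of R as a single block. The multiset to arrange is then {RRR, I, M, O}, 4 items in all.
All 4 items are distinct, so there are (4)! = 24 arrangements.

24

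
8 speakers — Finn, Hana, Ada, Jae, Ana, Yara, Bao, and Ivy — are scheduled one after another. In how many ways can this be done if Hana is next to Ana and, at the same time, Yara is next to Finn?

2880

Treat {Hana,Ana} as one block (2 orders) and {Yara,Finn} as another (2 orders).
That leaves 6 units to arrange: 2 × 2 × 6! = 4 × 720 = 2880.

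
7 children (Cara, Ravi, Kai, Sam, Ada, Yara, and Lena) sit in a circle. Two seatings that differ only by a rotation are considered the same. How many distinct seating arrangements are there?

720

Fix one person's seat to break rotational symmetry; the remaining 6 people can be arranged in (6)! = 720 ways.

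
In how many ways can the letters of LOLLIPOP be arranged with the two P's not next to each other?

1260

There are 8!/(3!·2!·2!) = 1680 arrangements of LOLLIPOP in total.
Arrangements with the P's together: treat PP as one letter, giving (7)!/(3!·2!) = 420.
Hence 1680 − 420 = 1260.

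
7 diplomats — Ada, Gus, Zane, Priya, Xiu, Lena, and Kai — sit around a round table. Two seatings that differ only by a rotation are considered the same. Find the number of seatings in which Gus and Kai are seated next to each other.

240

Treat {Gus, Kai} as one unit (2 internal orders) and seat the resulting 6 units around the table: (5)! circular arrangements.
So 2 × (5)! = 2 × 120 = 240.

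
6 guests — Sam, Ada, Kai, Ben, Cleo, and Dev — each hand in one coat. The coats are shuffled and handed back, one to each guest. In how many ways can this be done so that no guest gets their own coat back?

265

Count assignments avoiding every fixed point. For any j of the 6 guests fixed to their own coat, the other 6−j can be arranged in (6−j)! ways.
By inclusion–exclusion this is Σ_{j=0}^{6} (−1)^j C(6,j)·(6−j)!.
Computing: 720 − 720 + 360 − 120 + 30 − 6 + 1 = 265.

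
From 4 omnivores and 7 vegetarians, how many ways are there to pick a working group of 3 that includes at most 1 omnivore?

119

Split by how many omnivores are chosen (0 through 1).
Sum: C(4,0)·C(7,3) + C(4,1)·C(7,2) = 35 + 84 = 119.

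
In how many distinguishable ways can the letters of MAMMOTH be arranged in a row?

The 7 letters of MAMMOTH have repeats: M appearing 3 times.
Dividing 7! = 5040 by 3! = 6 for the repeated letters gives 840.

840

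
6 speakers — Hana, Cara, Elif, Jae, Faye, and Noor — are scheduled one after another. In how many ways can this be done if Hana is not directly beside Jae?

There are 6! = 720 arrangements in all. If Hana and Jae are adjacent, merging them into one block gives 2·(5)! = 240 arrangements.
Complementary counting: 720 − 240 = 480.

480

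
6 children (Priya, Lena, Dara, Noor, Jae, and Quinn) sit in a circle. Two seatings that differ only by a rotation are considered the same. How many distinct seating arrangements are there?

120

Seat Priya anywhere (absorbing the rotational symmetry), then permute the other 5: (5)! = 120.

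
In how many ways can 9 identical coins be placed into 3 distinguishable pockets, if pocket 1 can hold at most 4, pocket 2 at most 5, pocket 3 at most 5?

Without the upper bounds there are C(11,2) = 55 ways to split 9 among 3 pockets.
Subtract solutions that violate a single cap (substitute x_i' = x_i − (cap_i+1)): x_1 ≥ 5 gives C(6,2) = 15; x_2 ≥ 6 gives C(5,2) = 10; x_3 ≥ 6 gives C(5,2) = 10. Together 35.
No two caps can be exceeded simultaneously, so the pair terms are all 0.
By inclusion–exclusion the count is 55 − 35 + 0 = 20.

20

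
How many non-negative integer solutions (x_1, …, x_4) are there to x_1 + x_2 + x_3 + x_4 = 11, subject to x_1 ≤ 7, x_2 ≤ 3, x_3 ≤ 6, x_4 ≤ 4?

Without the upper bounds there are C(14,3) = 364 ways to split 11 among 4 variables.
Subtract solutions that violate a single cap (substitute x_i' = x_i − (cap_i+1)): x_1 ≥ 8 gives C(6,3) = 20; x_2 ≥ 4 gives C(10,3) = 120; x_3 ≥ 7 gives C(7,3) = 35; x_4 ≥ 5 gives C(9,3) = 84. Together 259.
Add back pairs where two caps are both exceeded: 0 + 0 + 0 + 1 + 10 + 0 = 11.
By inclusion–exclusion the count is 364 − 259 + 11 = 116.

116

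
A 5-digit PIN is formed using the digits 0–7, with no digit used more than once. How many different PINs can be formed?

6720

With no repetition, fill the 5 digits in order: 8 choices, then 7, down to 4.
8 × 7 × 6 × 5 × 4 = 6720.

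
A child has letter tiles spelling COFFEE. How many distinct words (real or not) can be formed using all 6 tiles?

Letter multiplicities in COFFEE: C×1, E×2, F×2, O×1.
Dividing 6! = 720 by 2!·2! = 4 for the repeated letters gives 180.

180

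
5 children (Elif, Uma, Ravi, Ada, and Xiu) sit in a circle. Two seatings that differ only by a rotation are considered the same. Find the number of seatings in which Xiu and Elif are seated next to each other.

12

Treat {Xiu, Elif} as one unit (2 internal orders) and seat the resulting 4 units around the table: (3)! circular arrangements.
So 2 × (3)! = 2 × 6 = 12.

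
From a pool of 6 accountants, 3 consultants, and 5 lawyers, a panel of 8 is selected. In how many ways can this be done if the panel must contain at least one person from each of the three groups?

2828

With no constraint there are C(14,8) = 3003 possible selections.
Subtract selections that omit an entire group: no accountants → C(8,8) = 1; no consultants → C(11,8) = 165; no lawyers → C(9,8) = 9.
Add back selections omitting two groups (i.e. drawn from a single group): C(6,8) + C(3,8) + C(5,8) = 0.
By inclusion–exclusion: 3003 − 175 + 0 = 2828.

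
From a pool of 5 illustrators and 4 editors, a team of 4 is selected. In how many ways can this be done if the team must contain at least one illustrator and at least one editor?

Unrestricted: C(9,4) = 126 ways to pick any 4 of the 9.
Selections missing a whole group: no illustrators → C(4,4) = 1; no editors → C(5,4) = 5.
Both groups omitted at once is impossible, so 126 − 6 = 120.

120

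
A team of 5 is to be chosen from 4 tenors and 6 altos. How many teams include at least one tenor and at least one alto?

246

Total 5-person selections from all 10: C(10,5) = 252.
Selections missing a whole group: no tenors → C(6,5) = 6; no altos → C(4,5) = 0.
Both groups omitted at once is impossible, so 252 − 6 = 246.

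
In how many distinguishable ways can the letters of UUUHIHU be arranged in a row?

The 7 letters of UUUHIHU have repeats: H appearing twice and U appearing 4 times.
Dividing 7! = 5040 by 4!·2! = 48 for the repeated letters gives 105.

105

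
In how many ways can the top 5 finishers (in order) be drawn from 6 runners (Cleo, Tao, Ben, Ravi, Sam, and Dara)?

720

This is an ordered selection of 5 from 6: P(6,5).
That gives 6 × 5 × 4 × 3 × 2 = 720.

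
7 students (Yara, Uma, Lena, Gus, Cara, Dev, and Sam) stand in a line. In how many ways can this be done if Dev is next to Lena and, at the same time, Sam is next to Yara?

480

Treat {Dev,Lena} as one block (2 orders) and {Sam,Yara} as another (2 orders).
That leaves 5 units to arrange: 2 × 2 × 5! = 4 × 120 = 480.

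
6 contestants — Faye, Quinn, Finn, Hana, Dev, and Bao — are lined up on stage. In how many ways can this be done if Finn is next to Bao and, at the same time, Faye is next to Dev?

96

Treat {Finn,Bao} as one block (2 orders) and {Faye,Dev} as another (2 orders).
That leaves 4 units to arrange: 2 × 2 × 4! = 4 × 24 = 96.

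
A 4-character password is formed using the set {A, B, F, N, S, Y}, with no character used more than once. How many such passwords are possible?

Choose and order 4 of the 6 symbols: the first character has 6 options, the next 5, then 4, 3.
6 × 5 × 4 × 3 = 360.

360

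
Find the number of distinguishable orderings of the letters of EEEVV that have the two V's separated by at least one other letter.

6

There are 5!/(3!·2!) = 10 arrangements of EEEVV in total.
If the two V's are adjacent, glue them into one block, leaving 4 items to arrange: (4)!/(3!) = 4 ways.
Hence 10 − 4 = 6.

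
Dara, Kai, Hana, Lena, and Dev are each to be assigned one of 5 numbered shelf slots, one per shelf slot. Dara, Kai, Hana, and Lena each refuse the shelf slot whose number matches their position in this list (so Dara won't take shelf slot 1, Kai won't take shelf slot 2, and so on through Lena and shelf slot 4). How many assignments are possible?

Let Aᵢ (for 1 ≤ i ≤ 4) be the placements that put person i in their forbidden shelf slot. Any j of these fix j positions, leaving (5−j)! ways to fill the rest, and there are C(4,j) ways to pick which j.
By inclusion–exclusion, the number of valid placements is Σ_{j=0}^{4} (−1)^j C(4,j)·(5−j)!.
Computing: 120 − 96 + 36 − 8 + 1 = 53.

53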